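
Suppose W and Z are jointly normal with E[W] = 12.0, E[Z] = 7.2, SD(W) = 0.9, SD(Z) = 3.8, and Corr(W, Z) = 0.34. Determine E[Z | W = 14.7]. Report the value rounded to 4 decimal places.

11.0760

The regression of Z on W has slope ρ·σ_Z/σ_W and passes through (μ_W, μ_Z).
E[Z | W=14.7] = 7.2 + (0.34)·(3.8/0.9)·(14.7 − (12.0)) = 7.2 + (1.43556)·(2.7) = 11.0760.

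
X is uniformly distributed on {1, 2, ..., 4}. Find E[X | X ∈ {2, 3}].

P(X ∈ {2, 3}) = 1/2.
Σ over the event: 2·1/4 + 3·1/4 = 5/4.
E[X | X ∈ {2, 3}] = (5/4) / (1/2) = 5/2.

5/2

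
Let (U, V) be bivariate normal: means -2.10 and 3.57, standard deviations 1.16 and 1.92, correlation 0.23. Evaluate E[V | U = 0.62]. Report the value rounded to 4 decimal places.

For a bivariate normal, E[V | U=x] = μ_V + ρ·(σ_V/σ_U)·(x − μ_U).
E[V | U=0.62] = 3.57 + (0.23)·(1.92/1.16)·(0.62 − (-2.10)) = 3.57 + (0.38069)·(2.72) = 4.6055.

4.6055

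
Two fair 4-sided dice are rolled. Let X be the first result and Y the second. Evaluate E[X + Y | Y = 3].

P(Y = 3) = 1/4.
Summing (X+Y)·P(x,y) over outcomes with Y = 3 gives 11/8.
E[X + Y | Y = 3] = (11/8) / (1/4) = 11/2.

11/2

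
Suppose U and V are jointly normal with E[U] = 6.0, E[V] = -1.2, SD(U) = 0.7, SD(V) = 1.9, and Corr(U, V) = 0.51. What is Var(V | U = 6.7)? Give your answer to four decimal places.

2.6710

The conditional variance in a bivariate normal is σ_V²(1 − ρ²), independent of x.
Var(V | U=6.7) = (1.9)²·(1 − (0.51)²) = 3.61·0.7399 = 2.6710.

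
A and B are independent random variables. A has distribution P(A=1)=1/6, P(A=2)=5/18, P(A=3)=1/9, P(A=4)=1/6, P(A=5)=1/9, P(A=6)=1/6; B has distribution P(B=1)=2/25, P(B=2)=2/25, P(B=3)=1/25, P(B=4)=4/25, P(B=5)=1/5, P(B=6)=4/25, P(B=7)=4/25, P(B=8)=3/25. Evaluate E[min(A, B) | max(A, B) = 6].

P(max(A, B) = 6) = 19/75.
Summing min(A,B)·P(x,y) over outcomes with max(A, B) = 6 gives 193/225.
E[min(A, B) | max(A, B) = 6] = (193/225) / (19/75) = 193/57.

193/57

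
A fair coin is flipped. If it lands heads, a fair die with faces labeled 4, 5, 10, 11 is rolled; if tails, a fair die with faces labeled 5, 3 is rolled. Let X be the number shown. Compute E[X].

E[X | heads] = (4+5+10+11)/4 = 15/2.
E[X | tails] = (5+3)/2 = 4.
E[X] = (1/2)·(15/2) + (1/2)·(4) = 23/4.

23/4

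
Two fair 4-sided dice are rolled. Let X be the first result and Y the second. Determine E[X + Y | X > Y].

P(X > Y) = 3/8.
Summing (X+Y)·P(x,y) over outcomes with X > Y gives 15/8.
E[X + Y | X > Y] = (15/8) / (3/8) = 5.

5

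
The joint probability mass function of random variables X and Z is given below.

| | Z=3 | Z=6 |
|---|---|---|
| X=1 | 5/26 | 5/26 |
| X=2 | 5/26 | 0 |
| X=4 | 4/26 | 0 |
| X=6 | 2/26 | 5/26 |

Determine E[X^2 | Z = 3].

161/16

P(Z = 3) = 8/13.
Σ X^2·P over the event = 1·(5/26) + 4·(5/26) + 16·(4/26) + 36·(2/26) = 161/26.
E[X^2 | Z = 3] = (161/26) / (8/13) = 161/16.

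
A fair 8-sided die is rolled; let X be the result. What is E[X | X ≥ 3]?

Given X ≥ 3, X is equally likely to be any of {3, 4, 5, 6, 7, 8}.
E[X | X ≥ 3] = (3 + 4 + 5 + 6 + 7 + 8) / 6 = 11/2.

11/2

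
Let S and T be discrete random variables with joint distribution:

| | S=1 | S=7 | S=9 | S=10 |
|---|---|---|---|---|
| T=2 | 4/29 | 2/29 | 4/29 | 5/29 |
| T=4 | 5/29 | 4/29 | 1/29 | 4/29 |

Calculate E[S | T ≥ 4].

P(T ≥ 4) = 14/29.
Σ S·P over the event = 1·(5/29) + 7·(4/29) + 9·(1/29) + 10·(4/29) = 82/29.
E[S | T ≥ 4] = (82/29) / (14/29) = 41/7.

41/7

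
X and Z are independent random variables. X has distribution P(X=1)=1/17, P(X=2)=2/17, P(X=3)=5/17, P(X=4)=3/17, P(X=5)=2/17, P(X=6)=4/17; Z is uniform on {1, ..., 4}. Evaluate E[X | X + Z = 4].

P(X + Z = 4) = 2/17.
Summing X·P(x,y) over outcomes with X + Z = 4 gives 5/17.
E[X | X + Z = 4] = (5/17) / (2/17) = 5/2.

5/2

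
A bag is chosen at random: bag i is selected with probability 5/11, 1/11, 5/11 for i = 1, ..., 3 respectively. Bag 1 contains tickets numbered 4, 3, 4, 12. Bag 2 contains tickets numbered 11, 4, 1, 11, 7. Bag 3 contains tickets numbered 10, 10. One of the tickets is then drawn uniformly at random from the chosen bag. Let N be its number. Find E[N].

E[N | bag 1] = (4+3+4+12)/4 = 23/4.
E[N | bag 2] = (11+4+1+11+7)/5 = 34/5.
E[N | bag 3] = (10+10)/2 = 10.
E[N] = (5/11)·(23/4) + (1/11)·(34/5) + (5/11)·(10) = 1711/220.

1711/220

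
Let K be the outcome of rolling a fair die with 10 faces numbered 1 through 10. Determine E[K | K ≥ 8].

Given K ≥ 8, K is equally likely to be any of {8, 9, 10}.
E[K | K ≥ 8] = (8 + 9 + 10) / 3 = 9.

9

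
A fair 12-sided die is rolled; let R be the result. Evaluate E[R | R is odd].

Given R is odd, R is equally likely to be any of {1, 3, 5, 7, 9, 11}.
E[R | R is odd] = (1 + 3 + 5 + 7 + 9 + 11) / 6 = 6.

6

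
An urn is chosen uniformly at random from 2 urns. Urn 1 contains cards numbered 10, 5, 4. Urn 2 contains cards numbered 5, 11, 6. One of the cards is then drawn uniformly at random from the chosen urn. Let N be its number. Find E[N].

41/6

E[N | urn 1] = (10+5+4)/3 = 19/3.
E[N | urn 2] = (5+11+6)/3 = 22/3.
By the law of total expectation,
E[N] = (1/2)·(19/3) + (1/2)·(22/3) = 41/6.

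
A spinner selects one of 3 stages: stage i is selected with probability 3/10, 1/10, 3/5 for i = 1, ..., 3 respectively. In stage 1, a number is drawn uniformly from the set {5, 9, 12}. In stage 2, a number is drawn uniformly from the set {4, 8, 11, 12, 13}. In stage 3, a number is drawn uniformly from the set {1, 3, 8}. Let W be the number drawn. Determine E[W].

E[W | stage 1] = (5+9+12)/3 = 26/3.
E[W | stage 2] = (4+8+11+12+13)/5 = 48/5.
E[W | stage 3] = (1+3+8)/3 = 4.
By the law of total expectation,
E[W] = (3/10)·(26/3) + (1/10)·(48/5) + (3/5)·(4) = 149/25.

149/25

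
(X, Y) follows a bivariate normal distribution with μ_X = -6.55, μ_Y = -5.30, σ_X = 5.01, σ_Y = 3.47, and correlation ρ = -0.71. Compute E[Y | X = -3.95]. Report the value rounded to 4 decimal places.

For a bivariate normal, E[Y | X=x] = μ_Y + ρ·(σ_Y/σ_X)·(x − μ_X).
E[Y | X=-3.95] = -5.30 + (-0.71)·(3.47/5.01)·(-3.95 − (-6.55)) = -5.30 + (-0.49176)·(2.6) = -6.5786.

-6.5786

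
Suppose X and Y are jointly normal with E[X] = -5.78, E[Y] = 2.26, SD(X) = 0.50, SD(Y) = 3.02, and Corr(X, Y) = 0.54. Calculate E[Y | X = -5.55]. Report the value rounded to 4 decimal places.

E[Y | X=x] = μ_Y + ρ(σ_Y/σ_X)(x − μ_X) for jointly normal variables.
E[Y | X=-5.55] = 2.26 + (0.54)·(3.02/0.50)·(-5.55 − (-5.78)) = 2.26 + (3.2616)·(0.23) = 3.0102.

3.0102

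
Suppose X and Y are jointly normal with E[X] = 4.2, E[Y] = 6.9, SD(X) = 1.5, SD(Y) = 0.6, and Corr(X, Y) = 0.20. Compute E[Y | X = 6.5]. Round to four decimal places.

7.0840

The regression of Y on X has slope ρ·σ_Y/σ_X and passes through (μ_X, μ_Y).
E[Y | X=6.5] = 6.9 + (0.20)·(0.6/1.5)·(6.5 − (4.2)) = 6.9 + (0.08)·(2.3) = 7.0840.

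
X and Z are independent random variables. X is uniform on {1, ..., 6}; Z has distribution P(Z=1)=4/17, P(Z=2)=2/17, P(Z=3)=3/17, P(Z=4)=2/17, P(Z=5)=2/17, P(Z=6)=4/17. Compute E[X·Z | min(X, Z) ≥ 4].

105/4

P(min(X, Z) ≥ 4) = 4/17.
Summing XZ·P(x,y) over outcomes with min(X, Z) ≥ 4 gives 105/17.
E[X·Z | min(X, Z) ≥ 4] = (105/17) / (4/17) = 105/4.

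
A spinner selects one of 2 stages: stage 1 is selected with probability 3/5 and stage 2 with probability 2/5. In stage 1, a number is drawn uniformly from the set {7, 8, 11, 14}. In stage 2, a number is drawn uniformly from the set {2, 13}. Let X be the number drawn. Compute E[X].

E[X | stage 1] = (7+8+11+14)/4 = 10.
E[X | stage 2] = (2+13)/2 = 15/2.
E[X] = (3/5)·(10) + (2/5)·(15/2) = 9.

9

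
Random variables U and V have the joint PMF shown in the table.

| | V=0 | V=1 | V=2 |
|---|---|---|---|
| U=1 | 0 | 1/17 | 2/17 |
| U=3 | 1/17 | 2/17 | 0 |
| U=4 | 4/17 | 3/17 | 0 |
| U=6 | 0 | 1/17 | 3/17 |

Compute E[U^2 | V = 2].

P(V = 2) = 5/17.
Σ U^2·P over the event = 1·(2/17) + 36·(3/17) = 110/17.
E[U^2 | V = 2] = (110/17) / (5/17) = 22.

22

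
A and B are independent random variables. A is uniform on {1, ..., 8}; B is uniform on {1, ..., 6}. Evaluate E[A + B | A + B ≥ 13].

Outcomes with A + B ≥ 13: (7,6), (8,5), (8,6), each with probability 1/48.
E[A + B | A + B ≥ 13] = (13 + 13 + 14) / 3 = 40/3.

40/3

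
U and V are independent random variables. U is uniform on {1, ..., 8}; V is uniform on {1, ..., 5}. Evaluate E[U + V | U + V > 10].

35/3

Outcomes with U + V > 10: (6,5), (7,4), (7,5), (8,3), (8,4), (8,5), each with probability 1/40.
E[U + V | U + V > 10] = (11 + 11 + 12 + 11 + 12 + 13) / 6 = 35/3.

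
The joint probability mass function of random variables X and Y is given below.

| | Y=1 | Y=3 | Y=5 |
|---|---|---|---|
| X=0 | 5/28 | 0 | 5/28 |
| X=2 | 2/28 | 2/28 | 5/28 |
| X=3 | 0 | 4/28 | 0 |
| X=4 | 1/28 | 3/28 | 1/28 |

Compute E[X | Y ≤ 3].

36/17

P(Y ≤ 3) = 17/28.
Summing X·P(X=x,Y=y) over the conditioning event gives 9/7.
E[X | Y ≤ 3] = (9/7) / (17/28) = 36/17.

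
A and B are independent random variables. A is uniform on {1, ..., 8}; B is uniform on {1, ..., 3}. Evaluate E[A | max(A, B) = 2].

5/3

Outcomes with max(A, B) = 2: (1,2), (2,1), (2,2), each with probability 1/24.
E[A | max(A, B) = 2] = (1 + 2 + 2) / 3 = 5/3.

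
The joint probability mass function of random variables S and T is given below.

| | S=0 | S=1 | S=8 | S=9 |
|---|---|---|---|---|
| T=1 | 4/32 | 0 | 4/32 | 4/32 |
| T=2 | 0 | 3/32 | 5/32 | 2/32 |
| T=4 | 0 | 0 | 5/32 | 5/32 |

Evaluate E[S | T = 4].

17/2

P(T = 4) = 5/16.
Summing S·P(S=x,T=y) over the conditioning event gives 85/32.
E[S | T = 4] = (85/32) / (5/16) = 17/2.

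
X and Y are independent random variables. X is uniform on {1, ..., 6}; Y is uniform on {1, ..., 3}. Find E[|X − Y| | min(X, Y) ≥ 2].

17/10

P(min(X, Y) ≥ 2) = 5/9.
Summing |X−Y|·P(x,y) over outcomes with min(X, Y) ≥ 2 gives 17/18.
E[|X − Y| | min(X, Y) ≥ 2] = (17/18) / (5/9) = 17/10.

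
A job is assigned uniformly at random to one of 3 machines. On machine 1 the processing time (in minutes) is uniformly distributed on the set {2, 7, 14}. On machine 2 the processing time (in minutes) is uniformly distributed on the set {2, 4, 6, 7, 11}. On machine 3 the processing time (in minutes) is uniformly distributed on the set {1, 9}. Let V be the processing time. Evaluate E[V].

E[V | machine 1] = (2+7+14)/3 = 23/3.
E[V | machine 2] = (2+4+6+7+11)/5 = 6.
E[V | machine 3] = (1+9)/2 = 5.
E[V] = (1/3)·(23/3) + (1/3)·(6) + (1/3)·(5) = 56/9.

56/9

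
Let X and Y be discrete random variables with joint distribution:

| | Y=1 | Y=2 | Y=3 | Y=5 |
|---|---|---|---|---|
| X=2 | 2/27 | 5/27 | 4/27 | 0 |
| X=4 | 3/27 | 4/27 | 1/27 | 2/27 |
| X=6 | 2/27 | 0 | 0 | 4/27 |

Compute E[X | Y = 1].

P(Y = 1) = 7/27.
Σ X·P over the event = 2·(2/27) + 4·(3/27) + 6·(2/27) = 28/27.
E[X | Y = 1] = (28/27) / (7/27) = 4.

4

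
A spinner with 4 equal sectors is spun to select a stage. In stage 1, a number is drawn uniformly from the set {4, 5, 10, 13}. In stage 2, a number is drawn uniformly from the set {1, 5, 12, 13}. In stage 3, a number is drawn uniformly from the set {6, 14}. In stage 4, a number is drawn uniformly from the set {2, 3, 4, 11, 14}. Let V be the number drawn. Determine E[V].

E[V | stage 1] = (4+5+10+13)/4 = 8.
E[V | stage 2] = (1+5+12+13)/4 = 31/4.
E[V | stage 3] = (6+14)/2 = 10.
E[V | stage 4] = (2+3+4+11+14)/5 = 34/5.
E[V] = (1/4)·(8) + (1/4)·(31/4) + (1/4)·(10) + (1/4)·(34/5) = 651/80.

651/80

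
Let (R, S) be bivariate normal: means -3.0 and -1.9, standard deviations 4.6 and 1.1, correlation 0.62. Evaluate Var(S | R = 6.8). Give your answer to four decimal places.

Var(S | R=x) = (1 − ρ²)·σ_S².
Var(S | R=6.8) = (1.1)²·(1 − (0.62)²) = 1.21·0.6156 = 0.7449.

0.7449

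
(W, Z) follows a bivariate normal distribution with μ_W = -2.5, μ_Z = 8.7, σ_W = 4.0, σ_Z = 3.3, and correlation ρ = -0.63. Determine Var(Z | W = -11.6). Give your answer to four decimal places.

For a bivariate normal, Var(Z | W=x) = σ_Z²(1 − ρ²).
Var(Z | W=-11.6) = (3.3)²·(1 − (-0.63)²) = 10.89·0.6031 = 6.5678.

6.5678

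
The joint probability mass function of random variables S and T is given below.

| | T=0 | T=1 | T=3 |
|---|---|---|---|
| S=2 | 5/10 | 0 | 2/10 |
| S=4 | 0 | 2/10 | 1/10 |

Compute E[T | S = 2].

6/7

P(S = 2) = 7/10.
Summing T·P(S=x,T=y) over the conditioning event gives 3/5.
E[T | S = 2] = (3/5) / (7/10) = 6/7.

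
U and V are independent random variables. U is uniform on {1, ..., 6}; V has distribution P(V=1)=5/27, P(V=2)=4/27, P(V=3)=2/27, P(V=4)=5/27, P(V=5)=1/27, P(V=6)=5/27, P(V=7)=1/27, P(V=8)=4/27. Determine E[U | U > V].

P(U > V) = 29/81.
Summing U·P(x,y) over outcomes with U > V gives 263/162.
E[U | U > V] = (263/162) / (29/81) = 263/58.

263/58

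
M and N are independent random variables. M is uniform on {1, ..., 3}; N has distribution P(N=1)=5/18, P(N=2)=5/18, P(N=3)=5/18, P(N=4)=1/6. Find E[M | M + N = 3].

3/2

P(M + N = 3) = 5/27.
Summing M·P(x,y) over outcomes with M + N = 3 gives 5/18.
E[M | M + N = 3] = (5/18) / (5/27) = 3/2.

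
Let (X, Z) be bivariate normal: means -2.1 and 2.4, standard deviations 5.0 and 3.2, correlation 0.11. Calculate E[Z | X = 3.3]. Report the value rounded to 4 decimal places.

2.7802

E[Z | X=x] = μ_Z + ρ(σ_Z/σ_X)(x − μ_X) for jointly normal variables.
E[Z | X=3.3] = 2.4 + (0.11)·(3.2/5.0)·(3.3 − (-2.1)) = 2.4 + (0.0704)·(5.4) = 2.7802.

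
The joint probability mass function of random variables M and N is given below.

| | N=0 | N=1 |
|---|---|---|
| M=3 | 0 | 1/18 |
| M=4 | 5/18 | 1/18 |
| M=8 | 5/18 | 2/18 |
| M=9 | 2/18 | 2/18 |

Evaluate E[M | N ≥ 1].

41/6

P(N ≥ 1) = 1/3.
Σ M·P over the event = 3·(1/18) + 4·(1/18) + 8·(2/18) + 9·(2/18) = 41/18.
E[M | N ≥ 1] = (41/18) / (1/3) = 41/6.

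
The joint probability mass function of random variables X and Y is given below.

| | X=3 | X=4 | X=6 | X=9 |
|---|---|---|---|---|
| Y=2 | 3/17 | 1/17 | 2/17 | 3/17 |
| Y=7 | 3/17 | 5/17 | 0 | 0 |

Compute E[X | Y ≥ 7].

29/8

P(Y ≥ 7) = 8/17.
Σ X·P over the event = 3·(3/17) + 4·(5/17) = 29/17.
E[X | Y ≥ 7] = (29/17) / (8/17) = 29/8.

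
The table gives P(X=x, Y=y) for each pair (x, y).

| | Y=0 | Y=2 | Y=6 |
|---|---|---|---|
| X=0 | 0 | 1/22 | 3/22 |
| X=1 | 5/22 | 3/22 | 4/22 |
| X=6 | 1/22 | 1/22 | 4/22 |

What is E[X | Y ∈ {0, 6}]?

39/17

P(Y ∈ {0, 6}) = 17/22.
Σ X·P over the event = 0·(3/22) + 1·(5/22) + 1·(4/22) + 6·(1/22) + 6·(4/22) = 39/22.
E[X | Y ∈ {0, 6}] = (39/22) / (17/22) = 39/17.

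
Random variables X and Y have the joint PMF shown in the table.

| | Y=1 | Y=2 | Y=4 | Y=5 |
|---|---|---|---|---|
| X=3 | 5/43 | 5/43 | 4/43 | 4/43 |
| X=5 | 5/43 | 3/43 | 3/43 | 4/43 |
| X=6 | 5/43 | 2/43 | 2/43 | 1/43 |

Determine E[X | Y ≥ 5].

P(Y ≥ 5) = 9/43.
Σ X·P over the event = 3·(4/43) + 5·(4/43) + 6·(1/43) = 38/43.
E[X | Y ≥ 5] = (38/43) / (9/43) = 38/9.

38/9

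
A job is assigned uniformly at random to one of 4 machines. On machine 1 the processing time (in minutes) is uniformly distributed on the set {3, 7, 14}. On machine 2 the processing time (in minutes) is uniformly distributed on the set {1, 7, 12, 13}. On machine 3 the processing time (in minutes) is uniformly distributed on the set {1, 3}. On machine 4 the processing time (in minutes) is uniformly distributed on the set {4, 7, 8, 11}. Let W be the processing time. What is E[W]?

103/16

E[W | machine 1] = (3+7+14)/3 = 8.
E[W | machine 2] = (1+7+12+13)/4 = 33/4.
E[W | machine 3] = (1+3)/2 = 2.
E[W | machine 4] = (4+7+8+11)/4 = 15/2.
E[W] = (1/4)·(8) + (1/4)·(33/4) + (1/4)·(2) + (1/4)·(15/2) = 103/16.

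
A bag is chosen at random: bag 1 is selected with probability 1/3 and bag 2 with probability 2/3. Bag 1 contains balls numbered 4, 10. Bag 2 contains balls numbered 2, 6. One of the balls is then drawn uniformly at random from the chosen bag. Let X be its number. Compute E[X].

5

E[X | bag 1] = (4+10)/2 = 7.
E[X | bag 2] = (2+6)/2 = 4.
E[X] = (1/3)·(7) + (2/3)·(4) = 5.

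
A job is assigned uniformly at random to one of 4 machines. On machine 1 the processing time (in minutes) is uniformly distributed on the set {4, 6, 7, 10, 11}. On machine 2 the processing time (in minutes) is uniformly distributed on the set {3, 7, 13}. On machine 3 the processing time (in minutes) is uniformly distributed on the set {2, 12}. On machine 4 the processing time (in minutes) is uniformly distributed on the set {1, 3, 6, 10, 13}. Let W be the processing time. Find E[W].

433/60

E[W | machine 1] = (4+6+7+10+11)/5 = 38/5.
E[W | machine 2] = (3+7+13)/3 = 23/3.
E[W | machine 3] = (2+12)/2 = 7.
E[W | machine 4] = (1+3+6+10+13)/5 = 33/5.
By the law of total expectation,
E[W] = (1/4)·(38/5) + (1/4)·(23/3) + (1/4)·(7) + (1/4)·(33/5) = 433/60.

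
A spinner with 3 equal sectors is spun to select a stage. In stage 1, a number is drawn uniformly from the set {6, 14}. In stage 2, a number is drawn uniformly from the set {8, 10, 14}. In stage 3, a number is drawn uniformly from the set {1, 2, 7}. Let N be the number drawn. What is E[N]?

E[N | stage 1] = (6+14)/2 = 10.
E[N | stage 2] = (8+10+14)/3 = 32/3.
E[N | stage 3] = (1+2+7)/3 = 10/3.
E[N] = (1/3)·(10) + (1/3)·(32/3) + (1/3)·(10/3) = 8.

8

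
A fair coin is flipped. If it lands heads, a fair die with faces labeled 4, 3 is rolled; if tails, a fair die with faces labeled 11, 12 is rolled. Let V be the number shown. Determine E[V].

E[V | heads] = (4+3)/2 = 7/2.
E[V | tails] = (11+12)/2 = 23/2.
By the law of total expectation,
E[V] = (1/2)·(7/2) + (1/2)·(23/2) = 15/2.

15/2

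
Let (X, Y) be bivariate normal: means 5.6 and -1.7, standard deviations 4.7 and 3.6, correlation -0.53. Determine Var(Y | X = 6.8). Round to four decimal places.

9.3195

For a bivariate normal, Var(Y | X=x) = σ_Y²(1 − ρ²).
Var(Y | X=6.8) = (3.6)²·(1 − (-0.53)²) = 12.96·0.7191 = 9.3195.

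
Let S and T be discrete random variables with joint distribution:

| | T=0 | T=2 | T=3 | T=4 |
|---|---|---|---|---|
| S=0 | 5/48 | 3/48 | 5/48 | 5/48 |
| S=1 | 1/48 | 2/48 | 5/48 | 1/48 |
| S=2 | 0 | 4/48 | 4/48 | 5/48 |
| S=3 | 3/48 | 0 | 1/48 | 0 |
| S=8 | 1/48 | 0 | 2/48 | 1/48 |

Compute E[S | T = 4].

19/12

P(T = 4) = 1/4.
Summing S·P(S=x,T=y) over the conditioning event gives 19/48.
E[S | T = 4] = (19/48) / (1/4) = 19/12.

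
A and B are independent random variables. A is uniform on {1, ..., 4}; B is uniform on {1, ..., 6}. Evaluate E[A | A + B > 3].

8/3

P(A + B > 3) = 7/8.
Summing A·P(x,y) over outcomes with A + B > 3 gives 7/3.
E[A | A + B > 3] = (7/3) / (7/8) = 8/3.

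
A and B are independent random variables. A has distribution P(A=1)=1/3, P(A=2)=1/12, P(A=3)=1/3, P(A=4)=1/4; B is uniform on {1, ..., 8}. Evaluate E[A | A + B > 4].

P(A + B > 4) = 13/16.
Summing A·P(x,y) over outcomes with A + B > 4 gives 53/24.
E[A | A + B > 4] = (53/24) / (13/16) = 106/39.

106/39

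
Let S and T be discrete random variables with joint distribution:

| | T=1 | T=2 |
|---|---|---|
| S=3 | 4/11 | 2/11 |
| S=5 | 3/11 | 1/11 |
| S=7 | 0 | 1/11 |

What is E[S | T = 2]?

9/2

P(T = 2) = 4/11.
Summing S·P(S=x,T=y) over the conditioning event gives 18/11.
E[S | T = 2] = (18/11) / (4/11) = 9/2.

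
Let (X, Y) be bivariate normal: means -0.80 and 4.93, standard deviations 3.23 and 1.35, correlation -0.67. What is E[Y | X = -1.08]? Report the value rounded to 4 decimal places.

E[Y | X=x] = μ_Y + ρ(σ_Y/σ_X)(x − μ_X) for jointly normal variables.
E[Y | X=-1.08] = 4.93 + (-0.67)·(1.35/3.23)·(-1.08 − (-0.80)) = 4.93 + (-0.28003)·(-0.28) = 5.0084.

5.0084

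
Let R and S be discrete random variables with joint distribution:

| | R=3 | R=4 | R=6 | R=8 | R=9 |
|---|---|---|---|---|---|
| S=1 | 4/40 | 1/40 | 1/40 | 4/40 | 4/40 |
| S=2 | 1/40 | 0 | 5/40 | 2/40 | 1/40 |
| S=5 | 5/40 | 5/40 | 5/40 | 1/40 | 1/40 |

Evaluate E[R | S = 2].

P(S = 2) = 9/40.
Summing R·P(R=x,S=y) over the conditioning event gives 29/20.
E[R | S = 2] = (29/20) / (9/40) = 58/9.

58/9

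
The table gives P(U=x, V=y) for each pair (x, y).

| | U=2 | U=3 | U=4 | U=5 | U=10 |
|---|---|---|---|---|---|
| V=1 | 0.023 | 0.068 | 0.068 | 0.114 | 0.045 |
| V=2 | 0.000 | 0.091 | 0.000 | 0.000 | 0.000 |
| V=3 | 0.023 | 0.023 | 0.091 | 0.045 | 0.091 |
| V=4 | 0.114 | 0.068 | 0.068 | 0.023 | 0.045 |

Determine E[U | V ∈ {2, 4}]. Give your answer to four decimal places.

3.7702

P(V ∈ {2, 4}) = 0.409.
Summing U·P(U=x,V=y) over the conditioning event gives 1.542.
E[U | V ∈ {2, 4}] = (1.542) / (0.409) = 3.7702.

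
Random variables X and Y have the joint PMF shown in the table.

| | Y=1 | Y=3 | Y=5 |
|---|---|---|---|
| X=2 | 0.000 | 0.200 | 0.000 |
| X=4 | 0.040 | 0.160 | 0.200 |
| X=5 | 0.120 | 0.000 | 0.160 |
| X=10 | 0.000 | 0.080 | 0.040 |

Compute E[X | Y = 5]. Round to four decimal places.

5.0000

P(Y = 5) = 0.400.
Σ X·P over the event = 4·(0.200) + 5·(0.160) + 10·(0.040) = 2.000.
E[X | Y = 5] = (2.000) / (0.400) = 5.0000.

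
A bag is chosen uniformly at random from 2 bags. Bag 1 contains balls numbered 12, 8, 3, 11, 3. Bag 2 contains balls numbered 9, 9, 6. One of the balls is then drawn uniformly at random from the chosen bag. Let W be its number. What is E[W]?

E[W | bag 1] = (12+8+3+11+3)/5 = 37/5.
E[W | bag 2] = (9+9+6)/3 = 8.
By the law of total expectation,
E[W] = (1/2)·(37/5) + (1/2)·(8) = 77/10.

77/10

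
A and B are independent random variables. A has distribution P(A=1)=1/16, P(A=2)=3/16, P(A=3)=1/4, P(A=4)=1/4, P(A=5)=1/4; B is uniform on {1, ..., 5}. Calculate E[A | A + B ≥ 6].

213/55

P(A + B ≥ 6) = 11/16.
Summing A·P(x,y) over outcomes with A + B ≥ 6 gives 213/80.
E[A | A + B ≥ 6] = (213/80) / (11/16) = 213/55.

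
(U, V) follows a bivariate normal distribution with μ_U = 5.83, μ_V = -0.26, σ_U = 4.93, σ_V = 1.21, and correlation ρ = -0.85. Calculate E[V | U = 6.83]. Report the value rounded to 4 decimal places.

E[V | U=x] = μ_V + ρ(σ_V/σ_U)(x − μ_U) for jointly normal variables.
E[V | U=6.83] = -0.26 + (-0.85)·(1.21/4.93)·(6.83 − (5.83)) = -0.26 + (-0.20862)·(1) = -0.4686.

-0.4686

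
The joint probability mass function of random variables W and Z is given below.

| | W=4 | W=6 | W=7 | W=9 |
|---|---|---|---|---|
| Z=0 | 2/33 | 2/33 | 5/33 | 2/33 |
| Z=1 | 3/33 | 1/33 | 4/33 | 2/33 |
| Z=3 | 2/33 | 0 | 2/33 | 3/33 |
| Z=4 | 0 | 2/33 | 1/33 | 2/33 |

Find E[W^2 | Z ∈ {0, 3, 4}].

1167/23

P(Z ∈ {0, 3, 4}) = 23/33.
Summing W^2·P(W=x,Z=y) over the conditioning event gives 389/11.
E[W^2 | Z ∈ {0, 3, 4}] = (389/11) / (23/33) = 1167/23.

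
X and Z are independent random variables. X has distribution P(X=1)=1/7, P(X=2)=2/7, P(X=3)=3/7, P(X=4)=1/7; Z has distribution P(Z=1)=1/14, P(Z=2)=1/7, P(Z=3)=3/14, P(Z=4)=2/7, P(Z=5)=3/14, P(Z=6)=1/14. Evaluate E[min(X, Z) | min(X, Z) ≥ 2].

8/3

P(min(X, Z) ≥ 2) = 39/49.
Summing min(X,Z)·P(x,y) over outcomes with min(X, Z) ≥ 2 gives 104/49.
E[min(X, Z) | min(X, Z) ≥ 2] = (104/49) / (39/49) = 8/3.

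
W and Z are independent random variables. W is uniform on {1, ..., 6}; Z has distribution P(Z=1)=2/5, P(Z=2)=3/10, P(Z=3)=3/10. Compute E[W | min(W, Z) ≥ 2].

P(min(W, Z) ≥ 2) = 1/2.
Summing W·P(x,y) over outcomes with min(W, Z) ≥ 2 gives 2.
E[W | min(W, Z) ≥ 2] = (2) / (1/2) = 4.

4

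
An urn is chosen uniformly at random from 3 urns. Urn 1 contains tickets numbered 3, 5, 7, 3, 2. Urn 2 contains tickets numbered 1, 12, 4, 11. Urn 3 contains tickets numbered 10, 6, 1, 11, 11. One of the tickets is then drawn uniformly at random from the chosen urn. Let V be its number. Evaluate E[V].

E[V | urn 1] = (3+5+7+3+2)/5 = 4.
E[V | urn 2] = (1+12+4+11)/4 = 7.
E[V | urn 3] = (10+6+1+11+11)/5 = 39/5.
E[V] = (1/3)·(4) + (1/3)·(7) + (1/3)·(39/5) = 94/15.

94/15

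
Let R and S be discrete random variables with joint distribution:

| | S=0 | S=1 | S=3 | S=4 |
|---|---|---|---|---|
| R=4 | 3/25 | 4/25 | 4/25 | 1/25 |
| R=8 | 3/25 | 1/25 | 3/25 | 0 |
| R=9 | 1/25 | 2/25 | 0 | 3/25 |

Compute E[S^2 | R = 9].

P(R = 9) = 6/25.
Σ S^2·P over the event = 0·(1/25) + 1·(2/25) + 16·(3/25) = 2.
E[S^2 | R = 9] = (2) / (6/25) = 25/3.

25/3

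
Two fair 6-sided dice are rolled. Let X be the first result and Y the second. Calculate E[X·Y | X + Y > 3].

P(X + Y > 3) = 11/12.
Summing XY·P(x,y) over outcomes with X + Y > 3 gives 109/9.
E[X·Y | X + Y > 3] = (109/9) / (11/12) = 436/33.

436/33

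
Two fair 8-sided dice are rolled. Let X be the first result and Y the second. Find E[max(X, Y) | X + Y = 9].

Outcomes with X + Y = 9: (1,8), (2,7), (3,6), (4,5), (5,4), (6,3), (7,2), (8,1), each with probability 1/64.
E[max(X, Y) | X + Y = 9] = (8 + 7 + 6 + 5 + 5 + 6 + 7 + 8) / 8 = 13/2.

13/2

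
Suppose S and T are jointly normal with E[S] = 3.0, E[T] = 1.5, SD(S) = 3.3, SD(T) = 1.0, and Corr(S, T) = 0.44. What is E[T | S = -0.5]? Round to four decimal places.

For a bivariate normal, E[T | S=x] = μ_T + ρ·(σ_T/σ_S)·(x − μ_S).
E[T | S=-0.5] = 1.5 + (0.44)·(1.0/3.3)·(-0.5 − (3.0)) = 1.5 + (0.13333)·(-3.5) = 1.0333.

1.0333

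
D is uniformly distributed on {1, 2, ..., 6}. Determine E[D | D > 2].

9/2

Given D > 2, D is equally likely to be any of {3, 4, 5, 6}.
E[D | D > 2] = (3 + 4 + 5 + 6) / 4 = 9/2.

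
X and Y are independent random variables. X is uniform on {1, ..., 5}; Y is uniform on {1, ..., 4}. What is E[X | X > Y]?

4

Outcomes with X > Y: (2,1), (3,1), (3,2), (4,1), (4,2), (4,3), (5,1), (5,2), (5,3), (5,4), each with probability 1/20.
E[X | X > Y] = (2 + 3 + 3 + 4 + 4 + 4 + 5 + 5 + 5 + 5) / 10 = 4.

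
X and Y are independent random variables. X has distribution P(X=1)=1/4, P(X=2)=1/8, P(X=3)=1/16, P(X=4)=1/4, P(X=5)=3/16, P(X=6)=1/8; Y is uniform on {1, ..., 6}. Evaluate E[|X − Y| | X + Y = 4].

10/7

P(X + Y = 4) = 7/96.
Summing |X−Y|·P(x,y) over outcomes with X + Y = 4 gives 5/48.
E[|X − Y| | X + Y = 4] = (5/48) / (7/96) = 10/7.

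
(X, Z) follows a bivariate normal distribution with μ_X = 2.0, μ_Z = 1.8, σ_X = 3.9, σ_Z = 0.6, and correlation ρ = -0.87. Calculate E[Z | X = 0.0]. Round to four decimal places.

2.0677

E[Z | X=x] = μ_Z + ρ(σ_Z/σ_X)(x − μ_X) for jointly normal variables.
E[Z | X=0.0] = 1.8 + (-0.87)·(0.6/3.9)·(0.0 − (2.0)) = 1.8 + (-0.13385)·(-2) = 2.0677.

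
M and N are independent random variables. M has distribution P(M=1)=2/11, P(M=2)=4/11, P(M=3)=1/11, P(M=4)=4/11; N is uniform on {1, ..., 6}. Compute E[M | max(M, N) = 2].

9/5

P(max(M, N) = 2) = 5/33.
Summing M·P(x,y) over outcomes with max(M, N) = 2 gives 3/11.
E[M | max(M, N) = 2] = (3/11) / (5/33) = 9/5.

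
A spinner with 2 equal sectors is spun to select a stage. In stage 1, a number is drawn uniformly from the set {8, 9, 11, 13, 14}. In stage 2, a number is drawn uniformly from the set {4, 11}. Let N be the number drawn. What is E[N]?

E[N | stage 1] = (8+9+11+13+14)/5 = 11.
E[N | stage 2] = (4+11)/2 = 15/2.
E[N] = (1/2)·(11) + (1/2)·(15/2) = 37/4.

37/4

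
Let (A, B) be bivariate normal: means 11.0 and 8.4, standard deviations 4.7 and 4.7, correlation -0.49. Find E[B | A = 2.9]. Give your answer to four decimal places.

The regression of B on A has slope ρ·σ_B/σ_A and passes through (μ_A, μ_B).
E[B | A=2.9] = 8.4 + (-0.49)·(4.7/4.7)·(2.9 − (11.0)) = 8.4 + (-0.49)·(-8.1) = 12.3690.

12.3690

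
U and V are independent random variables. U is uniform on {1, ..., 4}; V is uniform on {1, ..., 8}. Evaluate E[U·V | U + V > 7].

255/14

P(U + V > 7) = 7/16.
Summing UV·P(x,y) over outcomes with U + V > 7 gives 255/32.
E[U·V | U + V > 7] = (255/32) / (7/16) = 255/14.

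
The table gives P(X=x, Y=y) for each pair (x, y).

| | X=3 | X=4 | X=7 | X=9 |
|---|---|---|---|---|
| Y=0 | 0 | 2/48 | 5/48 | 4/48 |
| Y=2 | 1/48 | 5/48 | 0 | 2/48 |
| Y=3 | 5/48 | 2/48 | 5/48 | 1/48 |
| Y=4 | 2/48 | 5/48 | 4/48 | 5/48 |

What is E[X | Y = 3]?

67/13

P(Y = 3) = 13/48.
Σ X·P over the event = 3·(5/48) + 4·(2/48) + 7·(5/48) + 9·(1/48) = 67/48.
E[X | Y = 3] = (67/48) / (13/48) = 67/13.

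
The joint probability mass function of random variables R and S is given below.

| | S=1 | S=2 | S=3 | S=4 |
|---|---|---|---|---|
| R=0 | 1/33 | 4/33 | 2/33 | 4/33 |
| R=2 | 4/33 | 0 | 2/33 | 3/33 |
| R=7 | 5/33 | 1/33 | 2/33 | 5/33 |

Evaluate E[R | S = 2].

P(S = 2) = 5/33.
Σ R·P over the event = 0·(4/33) + 7·(1/33) = 7/33.
E[R | S = 2] = (7/33) / (5/33) = 7/5.

7/5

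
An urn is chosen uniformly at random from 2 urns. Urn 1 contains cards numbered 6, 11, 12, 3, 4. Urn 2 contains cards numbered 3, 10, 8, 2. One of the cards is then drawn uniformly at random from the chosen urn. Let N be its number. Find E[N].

E[N | urn 1] = (6+11+12+3+4)/5 = 36/5.
E[N | urn 2] = (3+10+8+2)/4 = 23/4.
E[N] = (1/2)·(36/5) + (1/2)·(23/4) = 259/40.

259/40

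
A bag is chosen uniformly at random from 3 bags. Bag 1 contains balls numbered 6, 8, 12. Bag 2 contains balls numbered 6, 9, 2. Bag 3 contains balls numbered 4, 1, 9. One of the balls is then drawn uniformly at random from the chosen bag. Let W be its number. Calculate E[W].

E[W | bag 1] = (6+8+12)/3 = 26/3.
E[W | bag 2] = (6+9+2)/3 = 17/3.
E[W | bag 3] = (4+1+9)/3 = 14/3.
By the law of total expectation,
E[W] = (1/3)·(26/3) + (1/3)·(17/3) + (1/3)·(14/3) = 19/3.

19/3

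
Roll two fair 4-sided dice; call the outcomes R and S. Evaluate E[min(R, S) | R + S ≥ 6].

Outcomes with R + S ≥ 6: (2,4), (3,3), (3,4), (4,2), (4,3), (4,4), each with probability 1/16.
E[min(R, S) | R + S ≥ 6] = (2 + 3 + 3 + 2 + 3 + 4) / 6 = 17/6.

17/6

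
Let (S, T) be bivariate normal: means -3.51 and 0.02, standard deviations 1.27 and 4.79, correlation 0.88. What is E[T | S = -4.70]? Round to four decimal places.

For a bivariate normal, E[T | S=x] = μ_T + ρ·(σ_T/σ_S)·(x − μ_S).
E[T | S=-4.70] = 0.02 + (0.88)·(4.79/1.27)·(-4.70 − (-3.51)) = 0.02 + (3.3191)·(-1.19) = -3.9297.

-3.9297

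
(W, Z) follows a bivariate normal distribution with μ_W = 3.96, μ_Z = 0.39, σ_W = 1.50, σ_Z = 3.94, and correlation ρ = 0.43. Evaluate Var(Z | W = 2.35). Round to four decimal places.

The conditional variance in a bivariate normal is σ_Z²(1 − ρ²), independent of x.
Var(Z | W=2.35) = (3.94)²·(1 − (0.43)²) = 15.5236·0.8151 = 12.6533.

12.6533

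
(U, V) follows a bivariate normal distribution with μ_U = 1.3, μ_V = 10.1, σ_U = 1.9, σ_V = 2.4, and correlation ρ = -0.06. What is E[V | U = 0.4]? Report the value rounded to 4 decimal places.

For a bivariate normal, E[V | U=x] = μ_V + ρ·(σ_V/σ_U)·(x − μ_U).
E[V | U=0.4] = 10.1 + (-0.06)·(2.4/1.9)·(0.4 − (1.3)) = 10.1 + (-0.075789)·(-0.9) = 10.1682.

10.1682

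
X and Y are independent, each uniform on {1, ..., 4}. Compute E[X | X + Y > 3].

36/13

P(X + Y > 3) = 13/16.
Summing X·P(x,y) over outcomes with X + Y > 3 gives 9/4.
E[X | X + Y > 3] = (9/4) / (13/16) = 36/13.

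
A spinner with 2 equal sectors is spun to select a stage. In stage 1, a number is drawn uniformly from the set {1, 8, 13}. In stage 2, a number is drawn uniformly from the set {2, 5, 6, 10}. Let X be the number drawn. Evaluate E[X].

E[X | stage 1] = (1+8+13)/3 = 22/3.
E[X | stage 2] = (2+5+6+10)/4 = 23/4.
E[X] = (1/2)·(22/3) + (1/2)·(23/4) = 157/24.

157/24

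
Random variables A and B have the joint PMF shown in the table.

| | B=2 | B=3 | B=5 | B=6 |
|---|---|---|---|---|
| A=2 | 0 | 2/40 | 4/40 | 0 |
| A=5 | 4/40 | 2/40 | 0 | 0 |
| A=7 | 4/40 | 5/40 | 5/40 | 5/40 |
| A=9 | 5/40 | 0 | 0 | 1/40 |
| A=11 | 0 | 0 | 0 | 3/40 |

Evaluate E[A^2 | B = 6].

689/9

P(B = 6) = 9/40.
Σ A^2·P over the event = 49·(5/40) + 81·(1/40) + 121·(3/40) = 689/40.
E[A^2 | B = 6] = (689/40) / (9/40) = 689/9.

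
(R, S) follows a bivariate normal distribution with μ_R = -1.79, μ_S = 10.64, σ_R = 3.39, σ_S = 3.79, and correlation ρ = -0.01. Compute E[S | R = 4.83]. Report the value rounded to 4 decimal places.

For a bivariate normal, E[S | R=x] = μ_S + ρ·(σ_S/σ_R)·(x − μ_R).
E[S | R=4.83] = 10.64 + (-0.01)·(3.79/3.39)·(4.83 − (-1.79)) = 10.64 + (-0.01118)·(6.62) = 10.5660.

10.5660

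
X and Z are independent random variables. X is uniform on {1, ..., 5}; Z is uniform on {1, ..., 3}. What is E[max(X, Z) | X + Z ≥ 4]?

P(X + Z ≥ 4) = 4/5.
Summing max(X,Z)·P(x,y) over outcomes with X + Z ≥ 4 gives 44/15.
E[max(X, Z) | X + Z ≥ 4] = (44/15) / (4/5) = 11/3.

11/3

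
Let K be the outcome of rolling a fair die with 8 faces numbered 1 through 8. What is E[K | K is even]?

5

Given K is even, K is equally likely to be any of {2, 4, 6, 8}.
E[K | K is even] = (2 + 4 + 6 + 8) / 4 = 5.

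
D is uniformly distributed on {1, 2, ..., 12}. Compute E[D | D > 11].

Given D > 11, D is equally likely to be any of {12}.
E[D | D > 11] = (12) / 1 = 12.

12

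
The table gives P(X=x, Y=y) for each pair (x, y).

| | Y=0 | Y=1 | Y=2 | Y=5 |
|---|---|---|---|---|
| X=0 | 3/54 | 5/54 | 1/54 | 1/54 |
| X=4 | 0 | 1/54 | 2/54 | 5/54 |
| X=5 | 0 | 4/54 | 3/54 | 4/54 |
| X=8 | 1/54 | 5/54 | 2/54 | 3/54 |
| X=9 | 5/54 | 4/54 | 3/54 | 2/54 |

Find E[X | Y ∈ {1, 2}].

P(Y ∈ {1, 2}) = 5/9.
Summing X·P(X=x,Y=y) over the conditioning event gives 83/27.
E[X | Y ∈ {1, 2}] = (83/27) / (5/9) = 83/15.

83/15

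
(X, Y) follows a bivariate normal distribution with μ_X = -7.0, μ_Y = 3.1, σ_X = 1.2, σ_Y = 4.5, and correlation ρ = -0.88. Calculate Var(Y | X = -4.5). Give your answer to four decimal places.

The conditional variance in a bivariate normal is σ_Y²(1 − ρ²), independent of x.
Var(Y | X=-4.5) = (4.5)²·(1 − (-0.88)²) = 20.25·0.2256 = 4.5684.

4.5684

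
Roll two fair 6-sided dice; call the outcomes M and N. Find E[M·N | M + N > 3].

436/33

P(M + N > 3) = 11/12.
Summing MN·P(x,y) over outcomes with M + N > 3 gives 109/9.
E[M·N | M + N > 3] = (109/9) / (11/12) = 436/33.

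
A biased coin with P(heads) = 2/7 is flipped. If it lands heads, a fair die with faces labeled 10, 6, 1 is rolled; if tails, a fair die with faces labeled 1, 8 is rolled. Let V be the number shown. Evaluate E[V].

29/6

E[V | heads] = (10+6+1)/3 = 17/3.
E[V | tails] = (1+8)/2 = 9/2.
By the law of total expectation,
E[V] = (2/7)·(17/3) + (5/7)·(9/2) = 29/6.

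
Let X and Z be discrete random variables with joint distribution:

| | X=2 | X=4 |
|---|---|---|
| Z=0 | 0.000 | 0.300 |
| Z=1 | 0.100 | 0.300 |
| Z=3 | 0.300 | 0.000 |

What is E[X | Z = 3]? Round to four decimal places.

P(Z = 3) = 0.300.
Σ X·P over the event = 2·(0.300) = 0.600.
E[X | Z = 3] = (0.600) / (0.300) = 2.0000.

2.0000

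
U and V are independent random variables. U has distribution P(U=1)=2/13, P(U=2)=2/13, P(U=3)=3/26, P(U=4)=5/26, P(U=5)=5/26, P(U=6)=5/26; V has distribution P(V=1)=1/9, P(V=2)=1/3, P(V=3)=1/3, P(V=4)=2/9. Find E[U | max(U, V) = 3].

P(max(U, V) = 3) = 5/26.
Summing U·P(x,y) over outcomes with max(U, V) = 3 gives 11/26.
E[U | max(U, V) = 3] = (11/26) / (5/26) = 11/5.

11/5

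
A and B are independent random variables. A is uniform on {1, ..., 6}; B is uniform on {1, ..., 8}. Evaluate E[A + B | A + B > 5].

172/19

P(A + B > 5) = 19/24.
Summing (A+B)·P(x,y) over outcomes with A + B > 5 gives 43/6.
E[A + B | A + B > 5] = (43/6) / (19/24) = 172/19.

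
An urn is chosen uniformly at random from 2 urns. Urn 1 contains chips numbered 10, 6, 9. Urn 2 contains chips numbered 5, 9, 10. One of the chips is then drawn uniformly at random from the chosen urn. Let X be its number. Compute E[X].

49/6

E[X | urn 1] = (10+6+9)/3 = 25/3.
E[X | urn 2] = (5+9+10)/3 = 8.
E[X] = (1/2)·(25/3) + (1/2)·(8) = 49/6.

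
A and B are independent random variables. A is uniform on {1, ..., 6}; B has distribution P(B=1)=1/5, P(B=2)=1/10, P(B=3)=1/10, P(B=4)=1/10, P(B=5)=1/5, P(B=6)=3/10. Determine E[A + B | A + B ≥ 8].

278/29

P(A + B ≥ 8) = 29/60.
Summing (A+B)·P(x,y) over outcomes with A + B ≥ 8 gives 139/30.
E[A + B | A + B ≥ 8] = (139/30) / (29/60) = 278/29.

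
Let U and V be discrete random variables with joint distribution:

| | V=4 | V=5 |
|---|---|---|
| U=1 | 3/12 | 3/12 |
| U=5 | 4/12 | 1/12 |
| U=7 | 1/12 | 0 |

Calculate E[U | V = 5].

P(V = 5) = 1/3.
Summing U·P(U=x,V=y) over the conditioning event gives 2/3.
E[U | V = 5] = (2/3) / (1/3) = 2.

2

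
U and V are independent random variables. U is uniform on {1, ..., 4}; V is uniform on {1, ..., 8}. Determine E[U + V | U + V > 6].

80/9

P(U + V > 6) = 9/16.
Summing (U+V)·P(x,y) over outcomes with U + V > 6 gives 5.
E[U + V | U + V > 6] = (5) / (9/16) = 80/9.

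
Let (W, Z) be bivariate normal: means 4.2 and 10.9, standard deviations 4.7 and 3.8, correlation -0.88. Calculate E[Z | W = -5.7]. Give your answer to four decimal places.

17.9437

For a bivariate normal, E[Z | W=x] = μ_Z + ρ·(σ_Z/σ_W)·(x − μ_W).
E[Z | W=-5.7] = 10.9 + (-0.88)·(3.8/4.7)·(-5.7 − (4.2)) = 10.9 + (-0.711489)·(-9.9) = 17.9437.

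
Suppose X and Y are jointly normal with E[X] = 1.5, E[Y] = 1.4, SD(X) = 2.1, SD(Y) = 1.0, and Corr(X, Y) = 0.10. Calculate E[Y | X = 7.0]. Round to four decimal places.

1.6619

E[Y | X=x] = μ_Y + ρ(σ_Y/σ_X)(x − μ_X) for jointly normal variables.
E[Y | X=7.0] = 1.4 + (0.10)·(1.0/2.1)·(7.0 − (1.5)) = 1.4 + (0.047619)·(5.5) = 1.6619.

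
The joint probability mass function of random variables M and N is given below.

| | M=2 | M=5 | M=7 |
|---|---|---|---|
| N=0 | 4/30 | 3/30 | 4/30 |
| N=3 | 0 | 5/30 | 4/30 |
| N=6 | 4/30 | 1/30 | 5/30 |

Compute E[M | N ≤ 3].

26/5

P(N ≤ 3) = 2/3.
Σ M·P over the event = 2·(4/30) + 5·(3/30) + 5·(5/30) + 7·(4/30) + 7·(4/30) = 52/15.
E[M | N ≤ 3] = (52/15) / (2/3) = 26/5.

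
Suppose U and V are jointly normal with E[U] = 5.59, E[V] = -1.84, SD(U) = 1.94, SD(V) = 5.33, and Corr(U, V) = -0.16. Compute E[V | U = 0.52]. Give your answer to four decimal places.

For a bivariate normal, E[V | U=x] = μ_V + ρ·(σ_V/σ_U)·(x − μ_U).
E[V | U=0.52] = -1.84 + (-0.16)·(5.33/1.94)·(0.52 − (5.59)) = -1.84 + (-0.43959)·(-5.07) = 0.3887.

0.3887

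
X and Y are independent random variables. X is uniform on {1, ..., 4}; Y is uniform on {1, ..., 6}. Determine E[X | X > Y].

10/3

Outcomes with X > Y: (2,1), (3,1), (3,2), (4,1), (4,2), (4,3), each with probability 1/24.
E[X | X > Y] = (2 + 3 + 3 + 4 + 4 + 4) / 6 = 10/3.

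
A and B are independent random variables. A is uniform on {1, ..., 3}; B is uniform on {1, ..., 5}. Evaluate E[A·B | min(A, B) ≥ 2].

Outcomes with min(A, B) ≥ 2: (2,2), (2,3), (2,4), (2,5), (3,2), (3,3), (3,4), (3,5), each with probability 1/15.
E[A·B | min(A, B) ≥ 2] = (4 + 6 + 8 + 10 + 6 + 9 + 12 + 15) / 8 = 35/4.

35/4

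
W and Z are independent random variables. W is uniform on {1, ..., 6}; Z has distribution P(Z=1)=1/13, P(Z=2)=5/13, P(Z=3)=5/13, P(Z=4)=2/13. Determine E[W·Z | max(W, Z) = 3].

41/7

P(max(W, Z) = 3) = 7/26.
Summing WZ·P(x,y) over outcomes with max(W, Z) = 3 gives 41/26.
E[W·Z | max(W, Z) = 3] = (41/26) / (7/26) = 41/7.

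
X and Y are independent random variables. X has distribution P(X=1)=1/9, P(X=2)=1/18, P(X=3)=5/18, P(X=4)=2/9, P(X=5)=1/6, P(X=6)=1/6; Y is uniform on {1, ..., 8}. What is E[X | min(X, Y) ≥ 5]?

11/2

P(min(X, Y) ≥ 5) = 1/6.
Summing X·P(x,y) over outcomes with min(X, Y) ≥ 5 gives 11/12.
E[X | min(X, Y) ≥ 5] = (11/12) / (1/6) = 11/2.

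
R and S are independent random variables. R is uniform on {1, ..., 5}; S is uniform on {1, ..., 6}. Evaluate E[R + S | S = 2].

Outcomes with S = 2: (1,2), (2,2), (3,2), (4,2), (5,2), each with probability 1/30.
E[R + S | S = 2] = (3 + 4 + 5 + 6 + 7) / 5 = 5.

5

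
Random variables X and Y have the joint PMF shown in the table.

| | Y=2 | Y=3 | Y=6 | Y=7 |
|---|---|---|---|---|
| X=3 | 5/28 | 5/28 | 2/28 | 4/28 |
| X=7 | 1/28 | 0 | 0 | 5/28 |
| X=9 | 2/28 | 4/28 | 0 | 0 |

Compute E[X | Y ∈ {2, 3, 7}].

P(Y ∈ {2, 3, 7}) = 13/14.
Σ X·P over the event = 3·(5/28) + 3·(5/28) + 3·(4/28) + 7·(1/28) + 7·(5/28) + 9·(2/28) + 9·(4/28) = 69/14.
E[X | Y ∈ {2, 3, 7}] = (69/14) / (13/14) = 69/13.

69/13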